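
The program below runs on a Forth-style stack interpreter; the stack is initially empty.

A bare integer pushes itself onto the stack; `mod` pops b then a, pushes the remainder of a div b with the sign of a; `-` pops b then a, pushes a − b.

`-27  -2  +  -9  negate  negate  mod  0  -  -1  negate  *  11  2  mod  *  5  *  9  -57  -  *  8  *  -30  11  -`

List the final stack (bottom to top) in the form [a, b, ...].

[-5280, -41]

-27     -27
-2      -27 -2
+       -29
-9      -29 -9
negate  -29 9
negate  -29 -9
mod     -2
0       -2 0
-       -2
-1      -2 -1
negate  -2 1
*       -2
11      -2 11
2       -2 11 2
mod     -2 1
*       -2
5       -2 5
*       -10
9       -10 9
-57     -10 9 -57
-       -10 66
*       -660
8       -660 8
*       -5280
-30     -5280 -30
11      -5280 -30 11
-       -5280 -41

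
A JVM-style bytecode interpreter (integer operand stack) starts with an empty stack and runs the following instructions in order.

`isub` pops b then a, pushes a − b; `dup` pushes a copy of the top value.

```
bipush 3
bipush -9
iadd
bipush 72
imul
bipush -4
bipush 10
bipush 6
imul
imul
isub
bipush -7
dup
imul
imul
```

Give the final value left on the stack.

bipush 3  -> [3]
bipush -9 -> [3, -9]
iadd      -> [-6]
bipush 72 -> [-6, 72]
imul      -> [-432]
bipush -4 -> [-432, -4]
bipush 10 -> [-432, -4, 10]
bipush 6  -> [-432, -4, 10, 6]
imul      -> [-432, -4, 60]
imul      -> [-432, -240]
isub      -> [-192]
bipush -7 -> [-192, -7]
dup       -> [-192, -7, -7]
imul      -> [-192, 49]
imul      -> [-9408]

-9408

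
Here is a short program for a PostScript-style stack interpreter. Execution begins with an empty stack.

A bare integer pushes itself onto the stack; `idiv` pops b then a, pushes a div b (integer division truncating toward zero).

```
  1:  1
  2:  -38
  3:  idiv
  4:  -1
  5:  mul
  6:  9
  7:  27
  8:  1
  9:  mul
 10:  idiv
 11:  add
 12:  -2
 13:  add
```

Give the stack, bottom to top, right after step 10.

[0, 0]

1     1
-38   1 -38
idiv  0
-1    0 -1
mul   0
9     0 9
27    0 9 27
1     0 9 27 1
mul   0 9 27
idiv  0 0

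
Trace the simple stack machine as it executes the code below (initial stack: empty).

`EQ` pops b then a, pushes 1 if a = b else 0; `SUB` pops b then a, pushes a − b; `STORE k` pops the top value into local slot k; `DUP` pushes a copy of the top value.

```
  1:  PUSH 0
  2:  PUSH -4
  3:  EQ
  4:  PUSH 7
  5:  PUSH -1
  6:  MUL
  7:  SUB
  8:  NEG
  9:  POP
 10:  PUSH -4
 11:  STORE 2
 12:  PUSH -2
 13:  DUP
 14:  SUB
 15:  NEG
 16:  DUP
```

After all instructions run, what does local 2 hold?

PUSH 0  : [0]
PUSH -4 : [0, -4]
EQ      : [0]
PUSH 7  : [0, 7]
PUSH -1 : [0, 7, -1]
MUL     : [0, -7]
SUB     : [7]
NEG     : [-7]
POP     : []
PUSH -4 : [-4]
STORE 2 : []
PUSH -2 : [-2]
DUP     : [-2, -2]
SUB     : [0]
NEG     : [0]
DUP     : [0, 0]

-4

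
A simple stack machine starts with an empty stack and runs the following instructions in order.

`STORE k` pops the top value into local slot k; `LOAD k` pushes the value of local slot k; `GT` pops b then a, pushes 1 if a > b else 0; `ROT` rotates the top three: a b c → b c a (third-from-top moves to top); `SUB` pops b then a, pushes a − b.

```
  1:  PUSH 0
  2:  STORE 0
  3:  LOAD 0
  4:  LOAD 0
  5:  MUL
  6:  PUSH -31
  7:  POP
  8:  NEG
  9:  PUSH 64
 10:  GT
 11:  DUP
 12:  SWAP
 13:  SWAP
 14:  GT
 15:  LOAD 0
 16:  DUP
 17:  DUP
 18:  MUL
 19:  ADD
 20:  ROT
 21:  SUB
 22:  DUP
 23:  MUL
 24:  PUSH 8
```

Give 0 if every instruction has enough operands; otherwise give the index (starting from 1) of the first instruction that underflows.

20

PUSH 0   : 0
STORE 0  : (empty)
LOAD 0   : 0
LOAD 0   : 0 0
MUL      : 0
PUSH -31 : 0 -31
POP      : 0
NEG      : 0
PUSH 64  : 0 64
GT       : 0
DUP      : 0 0
SWAP     : 0 0
SWAP     : 0 0
GT       : 0
LOAD 0   : 0 0
DUP      : 0 0 0
DUP      : 0 0 0 0
MUL      : 0 0 0
ADD      : 0 0
ROT  — needs 3 operands, stack has 2 → underflow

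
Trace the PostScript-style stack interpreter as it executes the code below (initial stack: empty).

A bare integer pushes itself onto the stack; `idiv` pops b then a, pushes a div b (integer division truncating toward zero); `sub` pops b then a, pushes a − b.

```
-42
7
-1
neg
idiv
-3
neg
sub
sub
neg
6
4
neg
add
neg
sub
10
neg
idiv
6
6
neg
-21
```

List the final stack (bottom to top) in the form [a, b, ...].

-42  -> -42
7    -> -42 7
-1   -> -42 7 -1
neg  -> -42 7 1
idiv -> -42 7
-3   -> -42 7 -3
neg  -> -42 7 3
sub  -> -42 4
sub  -> -46
neg  -> 46
6    -> 46 6
4    -> 46 6 4
neg  -> 46 6 -4
add  -> 46 2
neg  -> 46 -2
sub  -> 48
10   -> 48 10
neg  -> 48 -10
idiv -> -4
6    -> -4 6
6    -> -4 6 6
neg  -> -4 6 -6
-21  -> -4 6 -6 -21

[-4, 6, -6, -21]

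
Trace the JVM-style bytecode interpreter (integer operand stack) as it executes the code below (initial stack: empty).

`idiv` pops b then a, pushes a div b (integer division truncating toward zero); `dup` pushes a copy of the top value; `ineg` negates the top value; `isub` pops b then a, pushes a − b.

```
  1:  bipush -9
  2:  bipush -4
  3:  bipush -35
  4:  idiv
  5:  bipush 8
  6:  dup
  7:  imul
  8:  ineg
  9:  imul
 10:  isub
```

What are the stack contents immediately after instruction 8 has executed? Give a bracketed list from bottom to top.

[-9, 0, -64]

bipush -9  -> -9
bipush -4  -> -9 -4
bipush -35 -> -9 -4 -35
idiv       -> -9 0
bipush 8   -> -9 0 8
dup        -> -9 0 8 8
imul       -> -9 0 64
ineg       -> -9 0 -64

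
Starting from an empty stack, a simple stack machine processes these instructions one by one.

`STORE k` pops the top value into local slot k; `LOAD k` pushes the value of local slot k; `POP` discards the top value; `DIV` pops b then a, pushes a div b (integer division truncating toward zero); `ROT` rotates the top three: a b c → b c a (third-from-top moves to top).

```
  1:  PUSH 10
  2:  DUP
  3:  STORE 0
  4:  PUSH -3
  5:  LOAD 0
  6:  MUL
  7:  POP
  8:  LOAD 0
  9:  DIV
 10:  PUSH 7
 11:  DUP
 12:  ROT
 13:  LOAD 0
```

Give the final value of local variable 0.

PUSH 10  10
DUP      10 10
STORE 0  10
PUSH -3  10 -3
LOAD 0   10 -3 10
MUL      10 -30
POP      10
LOAD 0   10 10
DIV      1
PUSH 7   1 7
DUP      1 7 7
ROT      7 7 1
LOAD 0   7 7 1 10

10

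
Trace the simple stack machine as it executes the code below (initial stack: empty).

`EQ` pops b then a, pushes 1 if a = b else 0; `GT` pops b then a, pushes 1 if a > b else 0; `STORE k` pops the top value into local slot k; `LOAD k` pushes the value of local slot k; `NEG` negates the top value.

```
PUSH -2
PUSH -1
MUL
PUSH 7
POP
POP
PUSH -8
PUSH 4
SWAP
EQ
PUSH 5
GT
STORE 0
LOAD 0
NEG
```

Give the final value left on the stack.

PUSH -2  -2
PUSH -1  -2 -1
MUL      2
PUSH 7   2 7
POP      2
POP      (empty)
PUSH -8  -8
PUSH 4   -8 4
SWAP     4 -8
EQ       0
PUSH 5   0 5
GT       0
STORE 0  (empty)
LOAD 0   0
NEG      0

0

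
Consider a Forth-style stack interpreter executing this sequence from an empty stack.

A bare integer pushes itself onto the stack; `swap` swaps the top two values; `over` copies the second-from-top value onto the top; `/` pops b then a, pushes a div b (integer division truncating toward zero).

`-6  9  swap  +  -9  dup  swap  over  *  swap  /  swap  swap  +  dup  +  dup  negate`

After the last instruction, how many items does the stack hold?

2

-6     → -6
9      → -6 9
swap   → 9 -6
+      → 3
-9     → 3 -9
dup    → 3 -9 -9
swap   → 3 -9 -9
over   → 3 -9 -9 -9
*      → 3 -9 81
swap   → 3 81 -9
/      → 3 -9
swap   → -9 3
swap   → 3 -9
+      → -6
dup    → -6 -6
+      → -12
dup    → -12 -12
negate → -12 12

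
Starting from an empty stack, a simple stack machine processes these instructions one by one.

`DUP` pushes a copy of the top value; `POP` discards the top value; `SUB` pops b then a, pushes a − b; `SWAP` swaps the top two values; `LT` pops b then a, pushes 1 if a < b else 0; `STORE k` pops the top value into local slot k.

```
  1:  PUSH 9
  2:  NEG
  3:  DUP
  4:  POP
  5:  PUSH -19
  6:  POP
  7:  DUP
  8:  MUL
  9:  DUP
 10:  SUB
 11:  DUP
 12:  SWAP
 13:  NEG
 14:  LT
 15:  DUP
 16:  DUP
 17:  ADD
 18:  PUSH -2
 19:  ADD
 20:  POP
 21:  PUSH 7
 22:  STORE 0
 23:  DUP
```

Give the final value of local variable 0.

PUSH 9   : [9]
NEG      : [-9]
DUP      : [-9, -9]
POP      : [-9]
PUSH -19 : [-9, -19]
POP      : [-9]
DUP      : [-9, -9]
MUL      : [81]
DUP      : [81, 81]
SUB      : [0]
DUP      : [0, 0]
SWAP     : [0, 0]
NEG      : [0, 0]
LT       : [0]
DUP      : [0, 0]
DUP      : [0, 0, 0]
ADD      : [0, 0]
PUSH -2  : [0, 0, -2]
ADD      : [0, -2]
POP      : [0]
PUSH 7   : [0, 7]
STORE 0  : [0]
DUP      : [0, 0]

7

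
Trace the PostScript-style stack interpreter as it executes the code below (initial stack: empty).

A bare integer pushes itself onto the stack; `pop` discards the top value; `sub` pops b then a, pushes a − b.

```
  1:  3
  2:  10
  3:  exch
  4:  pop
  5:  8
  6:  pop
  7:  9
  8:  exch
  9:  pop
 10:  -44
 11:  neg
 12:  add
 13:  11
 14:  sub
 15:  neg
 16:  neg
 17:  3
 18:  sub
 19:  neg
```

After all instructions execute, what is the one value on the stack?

3    : 3
10   : 3 10
exch : 10 3
pop  : 10
8    : 10 8
pop  : 10
9    : 10 9
exch : 9 10
pop  : 9
-44  : 9 -44
neg  : 9 44
add  : 53
11   : 53 11
sub  : 42
neg  : -42
neg  : 42
3    : 42 3
sub  : 39
neg  : -39

-39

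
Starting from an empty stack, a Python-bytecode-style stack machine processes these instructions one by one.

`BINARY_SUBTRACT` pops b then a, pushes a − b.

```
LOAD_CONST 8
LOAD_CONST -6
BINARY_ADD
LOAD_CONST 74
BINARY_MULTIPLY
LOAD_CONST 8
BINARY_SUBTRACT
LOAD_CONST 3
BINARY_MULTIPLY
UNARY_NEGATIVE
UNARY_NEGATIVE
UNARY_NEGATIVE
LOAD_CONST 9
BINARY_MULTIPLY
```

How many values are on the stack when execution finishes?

1

LOAD_CONST 8     8
LOAD_CONST -6    8 -6
BINARY_ADD       2
LOAD_CONST 74    2 74
BINARY_MULTIPLY  148
LOAD_CONST 8     148 8
BINARY_SUBTRACT  140
LOAD_CONST 3     140 3
BINARY_MULTIPLY  420
UNARY_NEGATIVE   -420
UNARY_NEGATIVE   420
UNARY_NEGATIVE   -420
LOAD_CONST 9     -420 9
BINARY_MULTIPLY  -3780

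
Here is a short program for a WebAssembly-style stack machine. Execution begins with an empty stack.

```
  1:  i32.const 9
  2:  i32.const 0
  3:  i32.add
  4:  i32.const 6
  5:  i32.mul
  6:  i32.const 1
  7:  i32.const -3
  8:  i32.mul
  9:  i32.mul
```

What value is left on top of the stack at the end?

-162

i32.const 9  -> 9
i32.const 0  -> 9 0
i32.add      -> 9
i32.const 6  -> 9 6
i32.mul      -> 54
i32.const 1  -> 54 1
i32.const -3 -> 54 1 -3
i32.mul      -> 54 -3
i32.mul      -> -162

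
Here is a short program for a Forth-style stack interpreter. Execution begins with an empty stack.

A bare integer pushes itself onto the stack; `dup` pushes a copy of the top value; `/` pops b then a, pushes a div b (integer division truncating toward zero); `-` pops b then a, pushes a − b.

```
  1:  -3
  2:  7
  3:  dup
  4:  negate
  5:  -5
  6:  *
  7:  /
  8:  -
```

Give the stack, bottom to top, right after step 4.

[-3, 7, -7]

-3      -3
7       -3 7
dup     -3 7 7
negate  -3 7 -7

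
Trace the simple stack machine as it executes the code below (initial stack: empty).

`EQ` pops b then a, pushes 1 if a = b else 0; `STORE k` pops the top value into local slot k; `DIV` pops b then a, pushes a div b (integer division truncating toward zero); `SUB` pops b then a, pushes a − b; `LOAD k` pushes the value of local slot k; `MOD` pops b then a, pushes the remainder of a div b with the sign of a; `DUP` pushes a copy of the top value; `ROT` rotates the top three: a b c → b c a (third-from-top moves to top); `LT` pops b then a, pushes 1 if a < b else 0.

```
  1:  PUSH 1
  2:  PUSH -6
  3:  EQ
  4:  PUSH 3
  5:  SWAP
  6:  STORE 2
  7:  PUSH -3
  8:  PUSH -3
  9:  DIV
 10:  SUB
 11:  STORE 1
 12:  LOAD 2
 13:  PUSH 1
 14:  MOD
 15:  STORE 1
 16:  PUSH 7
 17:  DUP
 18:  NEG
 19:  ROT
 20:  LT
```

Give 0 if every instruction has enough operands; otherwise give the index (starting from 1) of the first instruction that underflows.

19

PUSH 1  → 1
PUSH -6 → 1 -6
EQ      → 0
PUSH 3  → 0 3
SWAP    → 3 0
STORE 2 → 3
PUSH -3 → 3 -3
PUSH -3 → 3 -3 -3
DIV     → 3 1
SUB     → 2
STORE 1 → (empty)
LOAD 2  → 0
PUSH 1  → 0 1
MOD     → 0
STORE 1 → (empty)
PUSH 7  → 7
DUP     → 7 7
NEG     → 7 -7
ROT  — needs 3 operands, stack has 2 → underflow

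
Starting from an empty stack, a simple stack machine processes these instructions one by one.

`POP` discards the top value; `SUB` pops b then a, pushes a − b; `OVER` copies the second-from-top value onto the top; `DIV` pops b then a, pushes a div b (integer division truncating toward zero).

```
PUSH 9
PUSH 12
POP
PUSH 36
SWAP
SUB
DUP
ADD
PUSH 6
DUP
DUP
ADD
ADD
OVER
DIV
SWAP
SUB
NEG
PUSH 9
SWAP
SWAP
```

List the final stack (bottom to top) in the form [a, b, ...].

PUSH 9   9
PUSH 12  9 12
POP      9
PUSH 36  9 36
SWAP     36 9
SUB      27
DUP      27 27
ADD      54
PUSH 6   54 6
DUP      54 6 6
DUP      54 6 6 6
ADD      54 6 12
ADD      54 18
OVER     54 18 54
DIV      54 0
SWAP     0 54
SUB      -54
NEG      54
PUSH 9   54 9
SWAP     9 54
SWAP     54 9

[54, 9]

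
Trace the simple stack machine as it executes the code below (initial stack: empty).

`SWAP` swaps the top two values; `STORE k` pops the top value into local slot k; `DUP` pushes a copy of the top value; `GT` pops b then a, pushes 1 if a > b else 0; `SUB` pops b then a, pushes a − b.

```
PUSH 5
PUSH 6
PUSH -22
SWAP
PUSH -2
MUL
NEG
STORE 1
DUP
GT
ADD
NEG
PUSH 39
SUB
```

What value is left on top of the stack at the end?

PUSH 5   -> [5]
PUSH 6   -> [5, 6]
PUSH -22 -> [5, 6, -22]
SWAP     -> [5, -22, 6]
PUSH -2  -> [5, -22, 6, -2]
MUL      -> [5, -22, -12]
NEG      -> [5, -22, 12]
STORE 1  -> [5, -22]
DUP      -> [5, -22, -22]
GT       -> [5, 0]
ADD      -> [5]
NEG      -> [-5]
PUSH 39  -> [-5, 39]
SUB      -> [-44]

-44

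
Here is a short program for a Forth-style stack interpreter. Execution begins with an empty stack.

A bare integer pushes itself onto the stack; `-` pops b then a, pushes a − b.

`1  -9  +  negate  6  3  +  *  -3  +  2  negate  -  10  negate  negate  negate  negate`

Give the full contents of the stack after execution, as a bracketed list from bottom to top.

1      → 1
-9     → 1 -9
+      → -8
negate → 8
6      → 8 6
3      → 8 6 3
+      → 8 9
*      → 72
-3     → 72 -3
+      → 69
2      → 69 2
negate → 69 -2
-      → 71
10     → 71 10
negate → 71 -10
negate → 71 10
negate → 71 -10
negate → 71 10

[71, 10]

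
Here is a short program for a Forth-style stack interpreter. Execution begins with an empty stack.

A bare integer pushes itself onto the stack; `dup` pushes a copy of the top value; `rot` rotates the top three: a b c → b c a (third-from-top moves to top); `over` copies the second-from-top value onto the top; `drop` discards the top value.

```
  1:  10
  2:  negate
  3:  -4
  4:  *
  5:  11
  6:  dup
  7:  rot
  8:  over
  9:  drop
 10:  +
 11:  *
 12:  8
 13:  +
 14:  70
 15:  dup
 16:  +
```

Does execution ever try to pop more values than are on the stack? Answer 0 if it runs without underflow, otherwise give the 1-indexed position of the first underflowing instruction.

10      10
negate  -10
-4      -10 -4
*       40
11      40 11
dup     40 11 11
rot     11 11 40
over    11 11 40 11
drop    11 11 40
+       11 51
*       561
8       561 8
+       569
70      569 70
dup     569 70 70
+       569 140

0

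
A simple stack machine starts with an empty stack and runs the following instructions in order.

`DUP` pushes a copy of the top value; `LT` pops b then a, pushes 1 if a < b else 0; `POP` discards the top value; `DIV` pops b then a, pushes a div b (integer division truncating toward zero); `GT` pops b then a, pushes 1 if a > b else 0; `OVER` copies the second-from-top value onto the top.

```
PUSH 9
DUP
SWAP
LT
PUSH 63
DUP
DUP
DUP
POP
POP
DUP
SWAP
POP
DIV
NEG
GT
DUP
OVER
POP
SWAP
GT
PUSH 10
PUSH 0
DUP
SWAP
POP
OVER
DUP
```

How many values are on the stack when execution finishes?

5

PUSH 9   9
DUP      9 9
SWAP     9 9
LT       0
PUSH 63  0 63
DUP      0 63 63
DUP      0 63 63 63
DUP      0 63 63 63 63
POP      0 63 63 63
POP      0 63 63
DUP      0 63 63 63
SWAP     0 63 63 63
POP      0 63 63
DIV      0 1
NEG      0 -1
GT       1
DUP      1 1
OVER     1 1 1
POP      1 1
SWAP     1 1
GT       0
PUSH 10  0 10
PUSH 0   0 10 0
DUP      0 10 0 0
SWAP     0 10 0 0
POP      0 10 0
OVER     0 10 0 10
DUP      0 10 0 10 10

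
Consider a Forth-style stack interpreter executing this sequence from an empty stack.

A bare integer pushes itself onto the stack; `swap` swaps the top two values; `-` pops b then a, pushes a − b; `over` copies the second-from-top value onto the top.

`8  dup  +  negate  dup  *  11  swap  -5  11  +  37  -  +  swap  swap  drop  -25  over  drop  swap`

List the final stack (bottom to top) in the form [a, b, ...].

[-25, 11]

8       8
dup     8 8
+       16
negate  -16
dup     -16 -16
*       256
11      256 11
swap    11 256
-5      11 256 -5
11      11 256 -5 11
+       11 256 6
37      11 256 6 37
-       11 256 -31
+       11 225
swap    225 11
swap    11 225
drop    11
-25     11 -25
over    11 -25 11
drop    11 -25
swap    -25 11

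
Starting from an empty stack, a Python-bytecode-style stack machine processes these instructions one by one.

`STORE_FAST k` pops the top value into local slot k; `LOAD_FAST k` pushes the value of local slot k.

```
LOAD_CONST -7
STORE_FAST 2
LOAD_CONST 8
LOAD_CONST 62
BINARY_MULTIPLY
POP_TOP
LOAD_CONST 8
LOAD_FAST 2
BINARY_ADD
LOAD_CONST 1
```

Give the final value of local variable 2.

LOAD_CONST -7   : -7
STORE_FAST 2    : (empty)
LOAD_CONST 8    : 8
LOAD_CONST 62   : 8 62
BINARY_MULTIPLY : 496
POP_TOP         : (empty)
LOAD_CONST 8    : 8
LOAD_FAST 2     : 8 -7
BINARY_ADD      : 1
LOAD_CONST 1    : 1 1

-7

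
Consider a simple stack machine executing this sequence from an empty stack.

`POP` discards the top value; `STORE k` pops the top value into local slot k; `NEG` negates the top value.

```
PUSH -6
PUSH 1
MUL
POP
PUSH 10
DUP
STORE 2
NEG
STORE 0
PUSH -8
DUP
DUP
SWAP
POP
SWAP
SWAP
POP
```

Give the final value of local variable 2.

PUSH -6  -6
PUSH 1   -6 1
MUL      -6
POP      (empty)
PUSH 10  10
DUP      10 10
STORE 2  10
NEG      -10
STORE 0  (empty)
PUSH -8  -8
DUP      -8 -8
DUP      -8 -8 -8
SWAP     -8 -8 -8
POP      -8 -8
SWAP     -8 -8
SWAP     -8 -8
POP      -8

10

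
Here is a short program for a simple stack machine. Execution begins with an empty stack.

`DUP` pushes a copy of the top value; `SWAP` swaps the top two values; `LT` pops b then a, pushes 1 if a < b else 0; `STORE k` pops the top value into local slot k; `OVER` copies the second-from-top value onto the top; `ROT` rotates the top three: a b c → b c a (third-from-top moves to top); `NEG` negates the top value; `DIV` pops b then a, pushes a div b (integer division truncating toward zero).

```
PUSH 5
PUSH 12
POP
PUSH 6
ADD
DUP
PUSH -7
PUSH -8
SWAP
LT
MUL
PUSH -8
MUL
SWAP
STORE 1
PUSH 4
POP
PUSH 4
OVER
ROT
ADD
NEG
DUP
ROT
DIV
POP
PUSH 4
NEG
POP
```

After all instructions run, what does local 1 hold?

PUSH 5  -> [5]
PUSH 12 -> [5, 12]
POP     -> [5]
PUSH 6  -> [5, 6]
ADD     -> [11]
DUP     -> [11, 11]
PUSH -7 -> [11, 11, -7]
PUSH -8 -> [11, 11, -7, -8]
SWAP    -> [11, 11, -8, -7]
LT      -> [11, 11, 1]
MUL     -> [11, 11]
PUSH -8 -> [11, 11, -8]
MUL     -> [11, -88]
SWAP    -> [-88, 11]
STORE 1 -> [-88]
PUSH 4  -> [-88, 4]
POP     -> [-88]
PUSH 4  -> [-88, 4]
OVER    -> [-88, 4, -88]
ROT     -> [4, -88, -88]
ADD     -> [4, -176]
NEG     -> [4, 176]
DUP     -> [4, 176, 176]
ROT     -> [176, 176, 4]
DIV     -> [176, 44]
POP     -> [176]
PUSH 4  -> [176, 4]
NEG     -> [176, -4]
POP     -> [176]

11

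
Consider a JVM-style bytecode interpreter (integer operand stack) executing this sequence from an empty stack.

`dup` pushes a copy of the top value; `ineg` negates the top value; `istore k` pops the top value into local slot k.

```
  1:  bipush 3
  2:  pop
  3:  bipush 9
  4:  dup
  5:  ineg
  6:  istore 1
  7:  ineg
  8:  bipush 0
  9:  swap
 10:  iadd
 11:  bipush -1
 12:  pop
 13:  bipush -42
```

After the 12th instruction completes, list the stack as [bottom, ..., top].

[-9]

bipush 3  -> 3
pop       -> (empty)
bipush 9  -> 9
dup       -> 9 9
ineg      -> 9 -9
istore 1  -> 9
ineg      -> -9
bipush 0  -> -9 0
swap      -> 0 -9
iadd      -> -9
bipush -1 -> -9 -1
pop       -> -9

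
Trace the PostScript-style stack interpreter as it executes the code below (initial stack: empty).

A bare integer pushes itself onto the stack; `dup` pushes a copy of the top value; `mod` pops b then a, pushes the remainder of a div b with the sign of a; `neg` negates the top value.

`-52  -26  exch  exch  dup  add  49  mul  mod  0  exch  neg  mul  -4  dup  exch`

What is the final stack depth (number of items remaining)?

3

-52  -> [-52]
-26  -> [-52, -26]
exch -> [-26, -52]
exch -> [-52, -26]
dup  -> [-52, -26, -26]
add  -> [-52, -52]
49   -> [-52, -52, 49]
mul  -> [-52, -2548]
mod  -> [-52]
0    -> [-52, 0]
exch -> [0, -52]
neg  -> [0, 52]
mul  -> [0]
-4   -> [0, -4]
dup  -> [0, -4, -4]
exch -> [0, -4, -4]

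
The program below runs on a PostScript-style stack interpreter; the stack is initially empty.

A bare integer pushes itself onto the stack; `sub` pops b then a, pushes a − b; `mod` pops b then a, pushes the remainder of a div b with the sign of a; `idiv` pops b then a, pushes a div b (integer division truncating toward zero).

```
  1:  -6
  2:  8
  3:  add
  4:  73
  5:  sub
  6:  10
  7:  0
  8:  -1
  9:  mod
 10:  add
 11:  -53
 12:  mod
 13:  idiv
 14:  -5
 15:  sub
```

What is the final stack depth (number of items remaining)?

-6   → [-6]
8    → [-6, 8]
add  → [2]
73   → [2, 73]
sub  → [-71]
10   → [-71, 10]
0    → [-71, 10, 0]
-1   → [-71, 10, 0, -1]
mod  → [-71, 10, 0]
add  → [-71, 10]
-53  → [-71, 10, -53]
mod  → [-71, 10]
idiv → [-7]
-5   → [-7, -5]
sub  → [-2]

1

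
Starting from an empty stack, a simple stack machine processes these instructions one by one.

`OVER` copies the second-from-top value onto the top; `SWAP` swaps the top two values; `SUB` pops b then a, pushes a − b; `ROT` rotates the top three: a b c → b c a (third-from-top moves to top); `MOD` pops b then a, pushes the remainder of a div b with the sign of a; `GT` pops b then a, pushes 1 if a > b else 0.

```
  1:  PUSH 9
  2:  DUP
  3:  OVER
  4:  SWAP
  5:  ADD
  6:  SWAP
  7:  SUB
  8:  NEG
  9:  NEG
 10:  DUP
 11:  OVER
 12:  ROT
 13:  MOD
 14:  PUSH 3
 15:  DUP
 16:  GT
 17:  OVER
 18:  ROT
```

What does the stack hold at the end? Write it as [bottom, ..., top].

PUSH 9  [9]
DUP     [9, 9]
OVER    [9, 9, 9]
SWAP    [9, 9, 9]
ADD     [9, 18]
SWAP    [18, 9]
SUB     [9]
NEG     [-9]
NEG     [9]
DUP     [9, 9]
OVER    [9, 9, 9]
ROT     [9, 9, 9]
MOD     [9, 0]
PUSH 3  [9, 0, 3]
DUP     [9, 0, 3, 3]
GT      [9, 0, 0]
OVER    [9, 0, 0, 0]
ROT     [9, 0, 0, 0]

[9, 0, 0, 0]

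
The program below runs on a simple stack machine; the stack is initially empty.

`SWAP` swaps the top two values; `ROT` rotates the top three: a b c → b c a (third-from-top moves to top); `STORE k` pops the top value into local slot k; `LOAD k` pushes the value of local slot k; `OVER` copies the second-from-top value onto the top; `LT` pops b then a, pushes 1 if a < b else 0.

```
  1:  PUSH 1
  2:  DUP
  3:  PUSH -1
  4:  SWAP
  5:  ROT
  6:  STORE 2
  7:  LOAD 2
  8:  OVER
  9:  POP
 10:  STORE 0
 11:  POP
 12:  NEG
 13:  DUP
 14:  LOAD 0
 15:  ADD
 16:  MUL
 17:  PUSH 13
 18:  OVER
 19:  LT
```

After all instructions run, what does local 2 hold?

PUSH 1   [1]
DUP      [1, 1]
PUSH -1  [1, 1, -1]
SWAP     [1, -1, 1]
ROT      [-1, 1, 1]
STORE 2  [-1, 1]
LOAD 2   [-1, 1, 1]
OVER     [-1, 1, 1, 1]
POP      [-1, 1, 1]
STORE 0  [-1, 1]
POP      [-1]
NEG      [1]
DUP      [1, 1]
LOAD 0   [1, 1, 1]
ADD      [1, 2]
MUL      [2]
PUSH 13  [2, 13]
OVER     [2, 13, 2]
LT       [2, 0]

1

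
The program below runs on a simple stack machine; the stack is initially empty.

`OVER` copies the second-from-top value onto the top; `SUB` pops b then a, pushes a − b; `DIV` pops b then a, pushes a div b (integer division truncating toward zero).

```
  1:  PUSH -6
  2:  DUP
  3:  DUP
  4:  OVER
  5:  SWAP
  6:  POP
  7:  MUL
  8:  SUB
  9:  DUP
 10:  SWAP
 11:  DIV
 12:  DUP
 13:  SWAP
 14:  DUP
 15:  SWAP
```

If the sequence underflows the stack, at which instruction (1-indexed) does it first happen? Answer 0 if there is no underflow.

PUSH -6  [-6]
DUP      [-6, -6]
DUP      [-6, -6, -6]
OVER     [-6, -6, -6, -6]
SWAP     [-6, -6, -6, -6]
POP      [-6, -6, -6]
MUL      [-6, 36]
SUB      [-42]
DUP      [-42, -42]
SWAP     [-42, -42]
DIV      [1]
DUP      [1, 1]
SWAP     [1, 1]
DUP      [1, 1, 1]
SWAP     [1, 1, 1]

0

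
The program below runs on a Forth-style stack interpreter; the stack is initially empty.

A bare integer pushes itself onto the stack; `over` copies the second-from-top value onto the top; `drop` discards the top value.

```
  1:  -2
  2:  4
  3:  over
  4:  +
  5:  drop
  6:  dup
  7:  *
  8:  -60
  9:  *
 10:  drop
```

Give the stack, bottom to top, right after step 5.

[-2]

-2   -> [-2]
4    -> [-2, 4]
over -> [-2, 4, -2]
+    -> [-2, 2]
drop -> [-2]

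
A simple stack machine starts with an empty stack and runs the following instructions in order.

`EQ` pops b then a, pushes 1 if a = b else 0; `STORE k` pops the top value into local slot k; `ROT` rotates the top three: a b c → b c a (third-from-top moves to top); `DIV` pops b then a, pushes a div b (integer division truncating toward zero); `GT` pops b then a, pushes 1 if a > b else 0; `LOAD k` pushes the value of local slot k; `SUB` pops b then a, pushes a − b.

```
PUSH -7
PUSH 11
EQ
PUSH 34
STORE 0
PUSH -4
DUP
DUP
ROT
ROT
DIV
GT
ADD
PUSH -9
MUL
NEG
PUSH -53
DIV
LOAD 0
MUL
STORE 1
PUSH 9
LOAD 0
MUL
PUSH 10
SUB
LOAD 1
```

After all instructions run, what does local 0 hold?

34

PUSH -7  -> -7
PUSH 11  -> -7 11
EQ       -> 0
PUSH 34  -> 0 34
STORE 0  -> 0
PUSH -4  -> 0 -4
DUP      -> 0 -4 -4
DUP      -> 0 -4 -4 -4
ROT      -> 0 -4 -4 -4
ROT      -> 0 -4 -4 -4
DIV      -> 0 -4 1
GT       -> 0 0
ADD      -> 0
PUSH -9  -> 0 -9
MUL      -> 0
NEG      -> 0
PUSH -53 -> 0 -53
DIV      -> 0
LOAD 0   -> 0 34
MUL      -> 0
STORE 1  -> (empty)
PUSH 9   -> 9
LOAD 0   -> 9 34
MUL      -> 306
PUSH 10  -> 306 10
SUB      -> 296
LOAD 1   -> 296 0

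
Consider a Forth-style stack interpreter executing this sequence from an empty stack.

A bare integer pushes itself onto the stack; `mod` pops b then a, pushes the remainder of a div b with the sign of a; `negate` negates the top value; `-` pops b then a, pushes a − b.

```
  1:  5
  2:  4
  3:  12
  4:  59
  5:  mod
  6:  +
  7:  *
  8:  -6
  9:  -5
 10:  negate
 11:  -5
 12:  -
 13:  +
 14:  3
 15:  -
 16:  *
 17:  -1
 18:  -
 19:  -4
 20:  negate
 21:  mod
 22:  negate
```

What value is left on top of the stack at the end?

-1

5      → 5
4      → 5 4
12     → 5 4 12
59     → 5 4 12 59
mod    → 5 4 12
+      → 5 16
*      → 80
-6     → 80 -6
-5     → 80 -6 -5
negate → 80 -6 5
-5     → 80 -6 5 -5
-      → 80 -6 10
+      → 80 4
3      → 80 4 3
-      → 80 1
*      → 80
-1     → 80 -1
-      → 81
-4     → 81 -4
negate → 81 4
mod    → 1
negate → -1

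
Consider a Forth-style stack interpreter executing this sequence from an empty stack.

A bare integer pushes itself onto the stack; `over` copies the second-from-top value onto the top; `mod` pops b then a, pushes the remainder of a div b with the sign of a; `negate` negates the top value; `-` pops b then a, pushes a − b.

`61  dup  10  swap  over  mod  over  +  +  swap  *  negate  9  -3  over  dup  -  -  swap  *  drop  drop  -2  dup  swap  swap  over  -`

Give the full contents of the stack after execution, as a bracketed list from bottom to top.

61     → 61
dup    → 61 61
10     → 61 61 10
swap   → 61 10 61
over   → 61 10 61 10
mod    → 61 10 1
over   → 61 10 1 10
+      → 61 10 11
+      → 61 21
swap   → 21 61
*      → 1281
negate → -1281
9      → -1281 9
-3     → -1281 9 -3
over   → -1281 9 -3 9
dup    → -1281 9 -3 9 9
-      → -1281 9 -3 0
-      → -1281 9 -3
swap   → -1281 -3 9
*      → -1281 -27
drop   → -1281
drop   → (empty)
-2     → -2
dup    → -2 -2
swap   → -2 -2
swap   → -2 -2
over   → -2 -2 -2
-      → -2 0

[-2, 0]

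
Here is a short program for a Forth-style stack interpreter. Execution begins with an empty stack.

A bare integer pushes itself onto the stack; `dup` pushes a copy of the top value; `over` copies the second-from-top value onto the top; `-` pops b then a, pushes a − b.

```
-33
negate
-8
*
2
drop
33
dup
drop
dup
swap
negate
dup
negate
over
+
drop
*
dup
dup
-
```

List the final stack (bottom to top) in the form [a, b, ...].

[-264, -1089, 0]

-33    -> [-33]
negate -> [33]
-8     -> [33, -8]
*      -> [-264]
2      -> [-264, 2]
drop   -> [-264]
33     -> [-264, 33]
dup    -> [-264, 33, 33]
drop   -> [-264, 33]
dup    -> [-264, 33, 33]
swap   -> [-264, 33, 33]
negate -> [-264, 33, -33]
dup    -> [-264, 33, -33, -33]
negate -> [-264, 33, -33, 33]
over   -> [-264, 33, -33, 33, -33]
+      -> [-264, 33, -33, 0]
drop   -> [-264, 33, -33]
*      -> [-264, -1089]
dup    -> [-264, -1089, -1089]
dup    -> [-264, -1089, -1089, -1089]
-      -> [-264, -1089, 0]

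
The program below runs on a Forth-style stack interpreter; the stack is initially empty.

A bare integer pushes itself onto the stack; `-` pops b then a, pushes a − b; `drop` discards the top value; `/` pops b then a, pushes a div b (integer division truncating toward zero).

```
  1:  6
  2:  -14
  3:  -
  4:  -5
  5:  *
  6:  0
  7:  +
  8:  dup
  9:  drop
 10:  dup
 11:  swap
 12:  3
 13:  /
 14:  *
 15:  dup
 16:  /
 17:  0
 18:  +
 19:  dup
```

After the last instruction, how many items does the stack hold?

2

6    → [6]
-14  → [6, -14]
-    → [20]
-5   → [20, -5]
*    → [-100]
0    → [-100, 0]
+    → [-100]
dup  → [-100, -100]
drop → [-100]
dup  → [-100, -100]
swap → [-100, -100]
3    → [-100, -100, 3]
/    → [-100, -33]
*    → [3300]
dup  → [3300, 3300]
/    → [1]
0    → [1, 0]
+    → [1]
dup  → [1, 1]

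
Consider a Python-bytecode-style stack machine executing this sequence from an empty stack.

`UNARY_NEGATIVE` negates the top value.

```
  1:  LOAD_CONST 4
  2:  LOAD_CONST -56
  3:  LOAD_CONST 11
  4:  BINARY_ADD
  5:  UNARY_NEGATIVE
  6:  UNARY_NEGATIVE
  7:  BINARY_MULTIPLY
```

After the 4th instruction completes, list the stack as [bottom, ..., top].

LOAD_CONST 4    [4]
LOAD_CONST -56  [4, -56]
LOAD_CONST 11   [4, -56, 11]
BINARY_ADD      [4, -45]

[4, -45]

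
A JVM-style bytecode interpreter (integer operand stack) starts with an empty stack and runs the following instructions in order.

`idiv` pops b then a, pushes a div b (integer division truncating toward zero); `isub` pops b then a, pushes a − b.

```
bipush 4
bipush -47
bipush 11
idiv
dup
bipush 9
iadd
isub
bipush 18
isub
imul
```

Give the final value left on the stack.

-108

bipush 4    [4]
bipush -47  [4, -47]
bipush 11   [4, -47, 11]
idiv        [4, -4]
dup         [4, -4, -4]
bipush 9    [4, -4, -4, 9]
iadd        [4, -4, 5]
isub        [4, -9]
bipush 18   [4, -9, 18]
isub        [4, -27]
imul        [-108]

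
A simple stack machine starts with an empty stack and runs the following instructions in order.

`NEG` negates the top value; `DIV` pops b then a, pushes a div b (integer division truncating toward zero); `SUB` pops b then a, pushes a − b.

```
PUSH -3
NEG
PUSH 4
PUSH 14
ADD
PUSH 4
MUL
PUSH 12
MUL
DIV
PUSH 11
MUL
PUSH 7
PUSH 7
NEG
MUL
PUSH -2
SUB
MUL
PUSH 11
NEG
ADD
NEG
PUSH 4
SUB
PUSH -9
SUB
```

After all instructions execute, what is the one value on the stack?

PUSH -3 → -3
NEG     → 3
PUSH 4  → 3 4
PUSH 14 → 3 4 14
ADD     → 3 18
PUSH 4  → 3 18 4
MUL     → 3 72
PUSH 12 → 3 72 12
MUL     → 3 864
DIV     → 0
PUSH 11 → 0 11
MUL     → 0
PUSH 7  → 0 7
PUSH 7  → 0 7 7
NEG     → 0 7 -7
MUL     → 0 -49
PUSH -2 → 0 -49 -2
SUB     → 0 -47
MUL     → 0
PUSH 11 → 0 11
NEG     → 0 -11
ADD     → -11
NEG     → 11
PUSH 4  → 11 4
SUB     → 7
PUSH -9 → 7 -9
SUB     → 16

16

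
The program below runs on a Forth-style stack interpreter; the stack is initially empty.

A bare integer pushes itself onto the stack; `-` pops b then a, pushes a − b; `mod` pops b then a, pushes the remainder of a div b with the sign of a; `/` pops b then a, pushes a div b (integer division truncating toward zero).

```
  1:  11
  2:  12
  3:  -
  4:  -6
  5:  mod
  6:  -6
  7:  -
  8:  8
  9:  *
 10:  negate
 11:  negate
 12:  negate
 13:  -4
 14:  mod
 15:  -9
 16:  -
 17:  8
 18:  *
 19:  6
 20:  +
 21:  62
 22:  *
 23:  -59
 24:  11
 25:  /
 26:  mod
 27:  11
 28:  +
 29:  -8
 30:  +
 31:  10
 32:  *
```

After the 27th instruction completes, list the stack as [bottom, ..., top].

11     → 11
12     → 11 12
-      → -1
-6     → -1 -6
mod    → -1
-6     → -1 -6
-      → 5
8      → 5 8
*      → 40
negate → -40
negate → 40
negate → -40
-4     → -40 -4
mod    → 0
-9     → 0 -9
-      → 9
8      → 9 8
*      → 72
6      → 72 6
+      → 78
62     → 78 62
*      → 4836
-59    → 4836 -59
11     → 4836 -59 11
/      → 4836 -5
mod    → 1
11     → 1 11

[1, 11]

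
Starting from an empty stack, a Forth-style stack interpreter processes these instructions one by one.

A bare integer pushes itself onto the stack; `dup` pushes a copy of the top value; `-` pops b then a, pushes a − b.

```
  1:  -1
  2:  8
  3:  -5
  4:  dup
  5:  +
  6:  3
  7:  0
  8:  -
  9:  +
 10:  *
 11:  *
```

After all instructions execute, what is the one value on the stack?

-1  : -1
8   : -1 8
-5  : -1 8 -5
dup : -1 8 -5 -5
+   : -1 8 -10
3   : -1 8 -10 3
0   : -1 8 -10 3 0
-   : -1 8 -10 3
+   : -1 8 -7
*   : -1 -56
*   : 56

56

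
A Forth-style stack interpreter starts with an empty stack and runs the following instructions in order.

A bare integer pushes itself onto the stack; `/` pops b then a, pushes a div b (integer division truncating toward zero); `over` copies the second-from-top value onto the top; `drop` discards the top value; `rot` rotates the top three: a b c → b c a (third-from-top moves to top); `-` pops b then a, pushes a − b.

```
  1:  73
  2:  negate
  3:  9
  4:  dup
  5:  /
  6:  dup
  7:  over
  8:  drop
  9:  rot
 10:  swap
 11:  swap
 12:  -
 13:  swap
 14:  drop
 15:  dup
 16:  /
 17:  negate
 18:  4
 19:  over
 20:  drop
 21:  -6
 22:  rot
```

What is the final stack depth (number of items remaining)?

3

73     : 73
negate : -73
9      : -73 9
dup    : -73 9 9
/      : -73 1
dup    : -73 1 1
over   : -73 1 1 1
drop   : -73 1 1
rot    : 1 1 -73
swap   : 1 -73 1
swap   : 1 1 -73
-      : 1 74
swap   : 74 1
drop   : 74
dup    : 74 74
/      : 1
negate : -1
4      : -1 4
over   : -1 4 -1
drop   : -1 4
-6     : -1 4 -6
rot    : 4 -6 -1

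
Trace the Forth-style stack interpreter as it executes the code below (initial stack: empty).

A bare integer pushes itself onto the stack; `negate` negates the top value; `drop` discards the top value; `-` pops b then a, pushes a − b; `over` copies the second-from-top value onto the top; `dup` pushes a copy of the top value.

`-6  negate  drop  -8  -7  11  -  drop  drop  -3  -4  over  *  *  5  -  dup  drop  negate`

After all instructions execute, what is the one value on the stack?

-6     : -6
negate : 6
drop   : (empty)
-8     : -8
-7     : -8 -7
11     : -8 -7 11
-      : -8 -18
drop   : -8
drop   : (empty)
-3     : -3
-4     : -3 -4
over   : -3 -4 -3
*      : -3 12
*      : -36
5      : -36 5
-      : -41
dup    : -41 -41
drop   : -41
negate : 41

41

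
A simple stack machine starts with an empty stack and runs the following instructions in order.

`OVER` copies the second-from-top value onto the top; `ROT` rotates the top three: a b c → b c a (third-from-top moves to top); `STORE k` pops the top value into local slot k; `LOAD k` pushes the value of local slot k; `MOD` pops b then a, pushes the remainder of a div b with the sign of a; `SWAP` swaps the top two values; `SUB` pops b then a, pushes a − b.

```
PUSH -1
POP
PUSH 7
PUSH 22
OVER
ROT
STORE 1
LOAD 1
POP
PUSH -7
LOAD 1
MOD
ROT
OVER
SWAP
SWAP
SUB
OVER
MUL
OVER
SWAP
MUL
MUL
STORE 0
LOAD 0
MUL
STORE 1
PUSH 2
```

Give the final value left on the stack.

PUSH -1  -1
POP      (empty)
PUSH 7   7
PUSH 22  7 22
OVER     7 22 7
ROT      22 7 7
STORE 1  22 7
LOAD 1   22 7 7
POP      22 7
PUSH -7  22 7 -7
LOAD 1   22 7 -7 7
MOD      22 7 0
ROT      7 0 22
OVER     7 0 22 0
SWAP     7 0 0 22
SWAP     7 0 22 0
SUB      7 0 22
OVER     7 0 22 0
MUL      7 0 0
OVER     7 0 0 0
SWAP     7 0 0 0
MUL      7 0 0
MUL      7 0
STORE 0  7
LOAD 0   7 0
MUL      0
STORE 1  (empty)
PUSH 2   2

2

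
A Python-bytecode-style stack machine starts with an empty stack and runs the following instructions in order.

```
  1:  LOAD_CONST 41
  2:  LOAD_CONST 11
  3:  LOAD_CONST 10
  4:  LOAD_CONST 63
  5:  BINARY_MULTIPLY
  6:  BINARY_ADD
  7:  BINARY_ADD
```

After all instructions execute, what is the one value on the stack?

682

LOAD_CONST 41   : [41]
LOAD_CONST 11   : [41, 11]
LOAD_CONST 10   : [41, 11, 10]
LOAD_CONST 63   : [41, 11, 10, 63]
BINARY_MULTIPLY : [41, 11, 630]
BINARY_ADD      : [41, 641]
BINARY_ADD      : [682]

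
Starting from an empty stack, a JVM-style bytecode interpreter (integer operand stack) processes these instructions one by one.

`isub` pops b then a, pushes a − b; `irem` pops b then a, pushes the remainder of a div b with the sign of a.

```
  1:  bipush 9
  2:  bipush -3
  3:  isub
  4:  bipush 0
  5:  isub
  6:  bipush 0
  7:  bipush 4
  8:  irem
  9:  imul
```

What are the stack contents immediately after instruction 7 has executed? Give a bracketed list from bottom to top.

[12, 0, 4]

bipush 9  → [9]
bipush -3 → [9, -3]
isub      → [12]
bipush 0  → [12, 0]
isub      → [12]
bipush 0  → [12, 0]
bipush 4  → [12, 0, 4]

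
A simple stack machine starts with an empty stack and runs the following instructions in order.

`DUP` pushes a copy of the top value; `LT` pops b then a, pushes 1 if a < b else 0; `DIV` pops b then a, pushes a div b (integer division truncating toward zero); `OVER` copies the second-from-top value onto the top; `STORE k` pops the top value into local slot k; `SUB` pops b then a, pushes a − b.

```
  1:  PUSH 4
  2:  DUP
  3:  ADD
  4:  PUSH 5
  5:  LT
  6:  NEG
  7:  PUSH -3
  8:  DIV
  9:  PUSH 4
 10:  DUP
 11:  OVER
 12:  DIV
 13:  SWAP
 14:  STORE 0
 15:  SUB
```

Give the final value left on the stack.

PUSH 4   4
DUP      4 4
ADD      8
PUSH 5   8 5
LT       0
NEG      0
PUSH -3  0 -3
DIV      0
PUSH 4   0 4
DUP      0 4 4
OVER     0 4 4 4
DIV      0 4 1
SWAP     0 1 4
STORE 0  0 1
SUB      -1

-1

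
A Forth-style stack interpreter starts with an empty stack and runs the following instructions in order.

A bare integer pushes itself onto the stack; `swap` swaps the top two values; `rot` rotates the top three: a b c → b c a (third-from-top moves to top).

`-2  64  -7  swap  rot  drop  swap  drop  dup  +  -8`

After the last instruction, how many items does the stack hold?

2

-2   → -2
64   → -2 64
-7   → -2 64 -7
swap → -2 -7 64
rot  → -7 64 -2
drop → -7 64
swap → 64 -7
drop → 64
dup  → 64 64
+    → 128
-8   → 128 -8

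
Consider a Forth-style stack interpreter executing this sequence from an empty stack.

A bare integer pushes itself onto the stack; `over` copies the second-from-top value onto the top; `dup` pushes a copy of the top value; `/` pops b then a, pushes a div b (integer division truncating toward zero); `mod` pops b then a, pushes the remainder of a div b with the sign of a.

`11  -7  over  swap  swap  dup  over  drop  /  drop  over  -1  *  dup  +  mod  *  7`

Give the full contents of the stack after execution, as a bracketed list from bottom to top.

[-77, 7]

11   -> [11]
-7   -> [11, -7]
over -> [11, -7, 11]
swap -> [11, 11, -7]
swap -> [11, -7, 11]
dup  -> [11, -7, 11, 11]
over -> [11, -7, 11, 11, 11]
drop -> [11, -7, 11, 11]
/    -> [11, -7, 1]
drop -> [11, -7]
over -> [11, -7, 11]
-1   -> [11, -7, 11, -1]
*    -> [11, -7, -11]
dup  -> [11, -7, -11, -11]
+    -> [11, -7, -22]
mod  -> [11, -7]
*    -> [-77]
7    -> [-77, 7]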